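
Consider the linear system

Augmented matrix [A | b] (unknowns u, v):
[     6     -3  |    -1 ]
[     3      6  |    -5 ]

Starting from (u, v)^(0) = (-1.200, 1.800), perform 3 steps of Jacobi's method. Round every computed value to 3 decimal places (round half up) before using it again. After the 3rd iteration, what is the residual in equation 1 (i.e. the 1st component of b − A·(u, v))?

1.526

Iteration 1:
  u = (-1 - (-3)·1.800) / (6) = 0.733
  v = (-5 - (3)·-1.200) / (6) = -0.233
Iteration 2:
  u = (-1 - (-3)·-0.233) / (6) = -0.283
  v = (-5 - (3)·0.733) / (6) = -1.200
Iteration 3:
  u = (-1 - (-3)·-1.200) / (6) = -0.767
  v = (-5 - (3)·-0.283) / (6) = -0.692
Residual b − A·x = (1.526, 1.453)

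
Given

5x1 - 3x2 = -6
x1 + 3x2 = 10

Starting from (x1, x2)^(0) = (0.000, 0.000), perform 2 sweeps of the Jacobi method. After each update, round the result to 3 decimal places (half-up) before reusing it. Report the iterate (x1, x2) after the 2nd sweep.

Iteration 1:
  x1 = (-6 - (-3)·0.000) / (5) = -1.200
  x2 = (10 - (1)·0.000) / (3) = 3.333
Iteration 2:
  x1 = (-6 - (-3)·3.333) / (5) = 0.800
  x2 = (10 - (1)·-1.200) / (3) = 3.733

(0.800, 3.733)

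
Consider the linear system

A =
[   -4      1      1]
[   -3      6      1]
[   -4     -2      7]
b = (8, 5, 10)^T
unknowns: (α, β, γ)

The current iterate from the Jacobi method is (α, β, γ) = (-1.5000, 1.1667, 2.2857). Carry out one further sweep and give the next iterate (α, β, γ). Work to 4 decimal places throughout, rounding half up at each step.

(-1.1369, -0.2976, 0.9048)

One sweep:
  α = (8 - (1)·1.1667 - (1)·2.2857) / (-4) = -1.1369
  β = (5 - (-3)·-1.5000 - (1)·2.2857) / (6) = -0.2976
  γ = (10 - (-4)·-1.5000 - (-2)·1.1667) / (7) = 0.9048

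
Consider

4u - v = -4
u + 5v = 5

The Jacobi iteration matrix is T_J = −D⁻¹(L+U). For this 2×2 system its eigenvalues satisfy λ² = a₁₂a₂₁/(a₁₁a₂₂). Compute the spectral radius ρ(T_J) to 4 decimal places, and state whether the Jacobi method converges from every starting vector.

a₁₂a₂₁/(a₁₁a₂₂) = (-1)·(1) / ((4)·(5)) = -0.050000
ρ = √|-0.050000| = √0.050000 = 0.2236
ρ < 1, so Jacobi converges

0.2236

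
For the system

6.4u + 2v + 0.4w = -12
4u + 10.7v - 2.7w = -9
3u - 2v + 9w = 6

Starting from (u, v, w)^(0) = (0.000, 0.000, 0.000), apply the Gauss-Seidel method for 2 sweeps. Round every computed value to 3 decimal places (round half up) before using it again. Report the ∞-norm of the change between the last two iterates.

Iteration 1:
  u = (-12 - (2)·0.000 - (0.4)·0.000) / (6.4) = -1.875
  v = (-9 - (4)·-1.875 - (-2.7)·0.000) / (10.7) = -0.140
  w = (6 - (3)·-1.875 - (-2)·-0.140) / (9) = 1.261
Iteration 2:
  u = (-12 - (2)·-0.140 - (0.4)·1.261) / (6.4) = -1.910
  v = (-9 - (4)·-1.910 - (-2.7)·1.261) / (10.7) = 0.191
  w = (6 - (3)·-1.910 - (-2)·0.191) / (9) = 1.346
Change: (-0.035, 0.331, 0.085) → max |·| = 0.331

0.331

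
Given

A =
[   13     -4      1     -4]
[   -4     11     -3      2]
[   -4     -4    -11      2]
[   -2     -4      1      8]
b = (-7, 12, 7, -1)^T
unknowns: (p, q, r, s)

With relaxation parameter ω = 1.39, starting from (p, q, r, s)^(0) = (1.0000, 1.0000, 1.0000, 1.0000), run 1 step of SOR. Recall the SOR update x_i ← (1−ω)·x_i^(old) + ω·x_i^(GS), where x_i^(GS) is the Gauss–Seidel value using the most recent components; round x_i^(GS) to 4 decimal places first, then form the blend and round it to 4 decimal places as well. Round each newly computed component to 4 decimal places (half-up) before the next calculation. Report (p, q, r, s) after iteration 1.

(-0.3900, 1.0556, -1.3583, 0.2704)

Iteration 1:
  p: GS value = (-7 - (-4)·1.0000 - (1)·1.0000 - (-4)·1.0000) / (13) = 0.0000;  p ← (1−ω)·1.0000 + ω·0.0000 = -0.3900
  q: GS value = (12 - (-4)·-0.3900 - (-3)·1.0000 - (2)·1.0000) / (11) = 1.0400;  q ← (1−ω)·1.0000 + ω·1.0400 = 1.0556
  r: GS value = (7 - (-4)·-0.3900 - (-4)·1.0556 - (2)·1.0000) / (-11) = -0.6966;  r ← (1−ω)·1.0000 + ω·-0.6966 = -1.3583
  s: GS value = (-1 - (-2)·-0.3900 - (-4)·1.0556 - (1)·-1.3583) / (8) = 0.4751;  s ← (1−ω)·1.0000 + ω·0.4751 = 0.2704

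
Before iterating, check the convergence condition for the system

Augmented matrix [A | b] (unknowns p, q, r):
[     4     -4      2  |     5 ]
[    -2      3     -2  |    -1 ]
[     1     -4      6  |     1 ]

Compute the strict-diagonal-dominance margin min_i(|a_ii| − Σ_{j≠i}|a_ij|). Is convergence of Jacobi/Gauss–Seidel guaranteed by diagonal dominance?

row 1: |4| − (4+2) = -2
row 2: |3| − (2+2) = -1
row 3: |6| − (1+4) = 1
minimum over rows = -2 → not strictly diagonally dominant

-2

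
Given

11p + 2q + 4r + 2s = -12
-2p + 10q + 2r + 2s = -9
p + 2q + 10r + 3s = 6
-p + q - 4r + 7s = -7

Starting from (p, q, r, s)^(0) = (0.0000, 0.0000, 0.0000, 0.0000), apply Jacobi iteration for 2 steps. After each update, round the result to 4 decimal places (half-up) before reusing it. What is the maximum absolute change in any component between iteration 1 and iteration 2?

Iteration 1:
  p = (-12 - (2)·0.0000 - (4)·0.0000 - (2)·0.0000) / (11) = -1.0909
  q = (-9 - (-2)·0.0000 - (2)·0.0000 - (2)·0.0000) / (10) = -0.9000
  r = (6 - (1)·0.0000 - (2)·0.0000 - (3)·0.0000) / (10) = 0.6000
  s = (-7 - (-1)·0.0000 - (1)·0.0000 - (-4)·0.0000) / (7) = -1.0000
Iteration 2:
  p = (-12 - (2)·-0.9000 - (4)·0.6000 - (2)·-1.0000) / (11) = -0.9636
  q = (-9 - (-2)·-1.0909 - (2)·0.6000 - (2)·-1.0000) / (10) = -1.0382
  r = (6 - (1)·-1.0909 - (2)·-0.9000 - (3)·-1.0000) / (10) = 1.1891
  s = (-7 - (-1)·-1.0909 - (1)·-0.9000 - (-4)·0.6000) / (7) = -0.6844
Change: (0.1273, -0.1382, 0.5891, 0.3156) → max |·| = 0.5891

0.5891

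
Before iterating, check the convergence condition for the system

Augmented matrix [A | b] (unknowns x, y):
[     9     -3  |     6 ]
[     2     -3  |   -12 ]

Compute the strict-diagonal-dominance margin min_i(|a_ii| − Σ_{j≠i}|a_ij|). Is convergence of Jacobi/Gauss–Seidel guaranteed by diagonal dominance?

row 1: |9| − (3) = 6
row 2: |-3| − (2) = 1
minimum over rows = 1 → strictly diagonally dominant (convergence guaranteed)

1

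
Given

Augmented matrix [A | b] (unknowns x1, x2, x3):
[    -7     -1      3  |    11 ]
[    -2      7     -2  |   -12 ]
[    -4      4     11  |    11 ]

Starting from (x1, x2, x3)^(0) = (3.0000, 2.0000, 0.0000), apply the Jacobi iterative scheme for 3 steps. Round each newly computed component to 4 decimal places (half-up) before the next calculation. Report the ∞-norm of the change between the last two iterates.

0.7239

Iteration 1:
  x1 = (11 - (-1)·2.0000 - (3)·0.0000) / (-7) = -1.8571
  x2 = (-12 - (-2)·3.0000 - (-2)·0.0000) / (7) = -0.8571
  x3 = (11 - (-4)·3.0000 - (4)·2.0000) / (11) = 1.3636
Iteration 2:
  x1 = (11 - (-1)·-0.8571 - (3)·1.3636) / (-7) = -0.8646
  x2 = (-12 - (-2)·-1.8571 - (-2)·1.3636) / (7) = -1.8553
  x3 = (11 - (-4)·-1.8571 - (4)·-0.8571) / (11) = 0.6364
Iteration 3:
  x1 = (11 - (-1)·-1.8553 - (3)·0.6364) / (-7) = -1.0336
  x2 = (-12 - (-2)·-0.8646 - (-2)·0.6364) / (7) = -1.7795
  x3 = (11 - (-4)·-0.8646 - (4)·-1.8553) / (11) = 1.3603
Change: (-0.1690, 0.0758, 0.7239) → max |·| = 0.7239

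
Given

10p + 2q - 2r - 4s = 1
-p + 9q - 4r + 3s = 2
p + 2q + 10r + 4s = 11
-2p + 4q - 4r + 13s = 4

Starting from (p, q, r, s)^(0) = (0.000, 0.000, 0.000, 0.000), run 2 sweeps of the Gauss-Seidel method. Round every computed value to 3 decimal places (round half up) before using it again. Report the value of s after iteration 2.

0.433

Iteration 1:
  p = (1 - (2)·0.000 - (-2)·0.000 - (-4)·0.000) / (10) = 0.100
  q = (2 - (-1)·0.100 - (-4)·0.000 - (3)·0.000) / (9) = 0.233
  r = (11 - (1)·0.100 - (2)·0.233 - (4)·0.000) / (10) = 1.043
  s = (4 - (-2)·0.100 - (4)·0.233 - (-4)·1.043) / (13) = 0.572
Iteration 2:
  p = (1 - (2)·0.233 - (-2)·1.043 - (-4)·0.572) / (10) = 0.491
  q = (2 - (-1)·0.491 - (-4)·1.043 - (3)·0.572) / (9) = 0.550
  r = (11 - (1)·0.491 - (2)·0.550 - (4)·0.572) / (10) = 0.712
  s = (4 - (-2)·0.491 - (4)·0.550 - (-4)·0.712) / (13) = 0.433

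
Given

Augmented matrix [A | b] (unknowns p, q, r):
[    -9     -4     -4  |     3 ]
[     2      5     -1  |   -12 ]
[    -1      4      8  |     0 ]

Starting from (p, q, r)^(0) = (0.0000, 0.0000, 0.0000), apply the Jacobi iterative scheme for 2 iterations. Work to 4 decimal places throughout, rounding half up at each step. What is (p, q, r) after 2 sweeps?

Iteration 1:
  p = (3 - (-4)·0.0000 - (-4)·0.0000) / (-9) = -0.3333
  q = (-12 - (2)·0.0000 - (-1)·0.0000) / (5) = -2.4000
  r = (0 - (-1)·0.0000 - (4)·0.0000) / (8) = 0.0000
Iteration 2:
  p = (3 - (-4)·-2.4000 - (-4)·0.0000) / (-9) = 0.7333
  q = (-12 - (2)·-0.3333 - (-1)·0.0000) / (5) = -2.2667
  r = (0 - (-1)·-0.3333 - (4)·-2.4000) / (8) = 1.1583

(0.7333, -2.2667, 1.1583)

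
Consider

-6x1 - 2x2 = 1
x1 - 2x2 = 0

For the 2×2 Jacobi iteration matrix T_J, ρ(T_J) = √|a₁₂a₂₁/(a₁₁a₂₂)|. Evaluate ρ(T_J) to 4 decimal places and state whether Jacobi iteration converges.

0.4082

a₁₂a₂₁/(a₁₁a₂₂) = (-2)·(1) / ((-6)·(-2)) = -0.166667
ρ = √|-0.166667| = √0.166667 = 0.4082
ρ < 1, so Jacobi converges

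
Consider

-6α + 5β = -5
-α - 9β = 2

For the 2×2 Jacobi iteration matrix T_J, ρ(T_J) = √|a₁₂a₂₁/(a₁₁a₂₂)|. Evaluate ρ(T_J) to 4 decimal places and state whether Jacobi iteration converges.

a₁₂a₂₁/(a₁₁a₂₂) = (5)·(-1) / ((-6)·(-9)) = -0.092593
ρ = √|-0.092593| = √0.092593 = 0.3043
ρ < 1, so Jacobi converges

0.3043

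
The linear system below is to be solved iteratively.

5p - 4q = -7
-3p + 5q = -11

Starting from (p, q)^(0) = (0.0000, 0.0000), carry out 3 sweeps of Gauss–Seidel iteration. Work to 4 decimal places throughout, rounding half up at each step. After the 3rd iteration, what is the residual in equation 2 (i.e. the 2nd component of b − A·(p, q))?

-0.0002

Iteration 1:
  p = (-7 - (-4)·0.0000) / (5) = -1.4000
  q = (-11 - (-3)·-1.4000) / (5) = -3.0400
Iteration 2:
  p = (-7 - (-4)·-3.0400) / (5) = -3.8320
  q = (-11 - (-3)·-3.8320) / (5) = -4.4992
Iteration 3:
  p = (-7 - (-4)·-4.4992) / (5) = -4.9994
  q = (-11 - (-3)·-4.9994) / (5) = -5.1996
Residual b − A·x = (-2.8014, -0.0002)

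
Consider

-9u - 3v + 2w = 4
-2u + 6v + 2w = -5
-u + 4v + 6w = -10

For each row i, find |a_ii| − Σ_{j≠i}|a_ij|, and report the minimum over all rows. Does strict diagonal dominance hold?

row 1: |-9| − (3+2) = 4
row 2: |6| − (2+2) = 2
row 3: |6| − (1+4) = 1
minimum over rows = 1 → strictly diagonally dominant (convergence guaranteed)

1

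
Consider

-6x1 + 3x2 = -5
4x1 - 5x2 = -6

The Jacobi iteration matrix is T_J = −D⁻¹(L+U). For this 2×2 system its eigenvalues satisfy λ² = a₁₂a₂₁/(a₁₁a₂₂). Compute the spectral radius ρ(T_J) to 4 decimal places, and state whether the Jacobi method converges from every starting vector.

0.6325

a₁₂a₂₁/(a₁₁a₂₂) = (3)·(4) / ((-6)·(-5)) = 0.400000
ρ = √|0.400000| = √0.400000 = 0.6325
ρ < 1, so Jacobi converges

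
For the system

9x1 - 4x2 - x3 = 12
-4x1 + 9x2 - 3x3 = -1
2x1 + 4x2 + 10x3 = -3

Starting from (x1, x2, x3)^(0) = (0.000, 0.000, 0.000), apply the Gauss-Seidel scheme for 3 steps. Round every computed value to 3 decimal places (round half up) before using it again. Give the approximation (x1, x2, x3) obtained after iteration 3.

(1.382, 0.267, -0.683)

Iteration 1:
  x1 = (12 - (-4)·0.000 - (-1)·0.000) / (9) = 1.333
  x2 = (-1 - (-4)·1.333 - (-3)·0.000) / (9) = 0.481
  x3 = (-3 - (2)·1.333 - (4)·0.481) / (10) = -0.759
Iteration 2:
  x1 = (12 - (-4)·0.481 - (-1)·-0.759) / (9) = 1.463
  x2 = (-1 - (-4)·1.463 - (-3)·-0.759) / (9) = 0.286
  x3 = (-3 - (2)·1.463 - (4)·0.286) / (10) = -0.707
Iteration 3:
  x1 = (12 - (-4)·0.286 - (-1)·-0.707) / (9) = 1.382
  x2 = (-1 - (-4)·1.382 - (-3)·-0.707) / (9) = 0.267
  x3 = (-3 - (2)·1.382 - (4)·0.267) / (10) = -0.683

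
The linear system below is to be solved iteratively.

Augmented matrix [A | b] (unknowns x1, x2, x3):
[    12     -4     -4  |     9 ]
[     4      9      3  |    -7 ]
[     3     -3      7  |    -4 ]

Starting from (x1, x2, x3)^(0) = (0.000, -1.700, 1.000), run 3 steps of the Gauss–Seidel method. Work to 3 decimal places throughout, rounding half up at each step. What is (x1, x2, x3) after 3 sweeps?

(0.460, -0.777, -1.102)

Iteration 1:
  x1 = (9 - (-4)·-1.700 - (-4)·1.000) / (12) = 0.517
  x2 = (-7 - (4)·0.517 - (3)·1.000) / (9) = -1.341
  x3 = (-4 - (3)·0.517 - (-3)·-1.341) / (7) = -1.368
Iteration 2:
  x1 = (9 - (-4)·-1.341 - (-4)·-1.368) / (12) = -0.153
  x2 = (-7 - (4)·-0.153 - (3)·-1.368) / (9) = -0.254
  x3 = (-4 - (3)·-0.153 - (-3)·-0.254) / (7) = -0.615
Iteration 3:
  x1 = (9 - (-4)·-0.254 - (-4)·-0.615) / (12) = 0.460
  x2 = (-7 - (4)·0.460 - (3)·-0.615) / (9) = -0.777
  x3 = (-4 - (3)·0.460 - (-3)·-0.777) / (7) = -1.102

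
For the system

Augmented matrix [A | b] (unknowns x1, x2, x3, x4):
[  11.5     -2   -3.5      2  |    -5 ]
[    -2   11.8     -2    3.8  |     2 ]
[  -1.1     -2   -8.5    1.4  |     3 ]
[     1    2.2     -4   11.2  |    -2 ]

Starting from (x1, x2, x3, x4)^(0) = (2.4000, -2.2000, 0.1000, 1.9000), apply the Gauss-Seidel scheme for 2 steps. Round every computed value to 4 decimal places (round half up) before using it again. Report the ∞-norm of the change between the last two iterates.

0.7015

Iteration 1:
  x1 = (-5 - (-2)·-2.2000 - (-3.5)·0.1000 - (2)·1.9000) / (11.5) = -1.1174
  x2 = (2 - (-2)·-1.1174 - (-2)·0.1000 - (3.8)·1.9000) / (11.8) = -0.6148
  x3 = (3 - (-1.1)·-1.1174 - (-2)·-0.6148 - (1.4)·1.9000) / (-8.5) = 0.2493
  x4 = (-2 - (1)·-1.1174 - (2.2)·-0.6148 - (-4)·0.2493) / (11.2) = 0.1310
Iteration 2:
  x1 = (-5 - (-2)·-0.6148 - (-3.5)·0.2493 - (2)·0.1310) / (11.5) = -0.4886
  x2 = (2 - (-2)·-0.4886 - (-2)·0.2493 - (3.8)·0.1310) / (11.8) = 0.0867
  x3 = (3 - (-1.1)·-0.4886 - (-2)·0.0867 - (1.4)·0.1310) / (-8.5) = -0.2885
  x4 = (-2 - (1)·-0.4886 - (2.2)·0.0867 - (-4)·-0.2885) / (11.2) = -0.2550
Change: (0.6288, 0.7015, -0.5378, -0.3860) → max |·| = 0.7015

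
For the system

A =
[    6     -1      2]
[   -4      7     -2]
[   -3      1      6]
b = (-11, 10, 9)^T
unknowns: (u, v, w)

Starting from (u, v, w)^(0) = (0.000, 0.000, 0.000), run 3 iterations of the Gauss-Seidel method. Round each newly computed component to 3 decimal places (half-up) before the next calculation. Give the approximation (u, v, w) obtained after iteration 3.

Iteration 1:
  u = (-11 - (-1)·0.000 - (2)·0.000) / (6) = -1.833
  v = (10 - (-4)·-1.833 - (-2)·0.000) / (7) = 0.381
  w = (9 - (-3)·-1.833 - (1)·0.381) / (6) = 0.520
Iteration 2:
  u = (-11 - (-1)·0.381 - (2)·0.520) / (6) = -1.943
  v = (10 - (-4)·-1.943 - (-2)·0.520) / (7) = 0.467
  w = (9 - (-3)·-1.943 - (1)·0.467) / (6) = 0.451
Iteration 3:
  u = (-11 - (-1)·0.467 - (2)·0.451) / (6) = -1.906
  v = (10 - (-4)·-1.906 - (-2)·0.451) / (7) = 0.468
  w = (9 - (-3)·-1.906 - (1)·0.468) / (6) = 0.469

(-1.906, 0.468, 0.469)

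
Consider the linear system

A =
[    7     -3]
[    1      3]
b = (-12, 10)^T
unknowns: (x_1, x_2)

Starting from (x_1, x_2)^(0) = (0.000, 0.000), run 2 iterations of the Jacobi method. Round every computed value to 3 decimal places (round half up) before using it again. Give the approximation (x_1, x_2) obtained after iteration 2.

(-0.286, 3.905)

Iteration 1:
  x_1 = (-12 - (-3)·0.000) / (7) = -1.714
  x_2 = (10 - (1)·0.000) / (3) = 3.333
Iteration 2:
  x_1 = (-12 - (-3)·3.333) / (7) = -0.286
  x_2 = (10 - (1)·-1.714) / (3) = 3.905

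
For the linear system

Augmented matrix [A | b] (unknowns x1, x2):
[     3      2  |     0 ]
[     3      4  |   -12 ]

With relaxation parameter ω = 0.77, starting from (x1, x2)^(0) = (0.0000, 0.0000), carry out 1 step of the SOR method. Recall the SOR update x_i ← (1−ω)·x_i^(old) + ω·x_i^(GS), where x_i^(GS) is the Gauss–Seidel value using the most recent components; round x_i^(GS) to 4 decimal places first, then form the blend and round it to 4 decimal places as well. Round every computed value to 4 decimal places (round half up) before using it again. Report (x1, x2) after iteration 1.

Iteration 1:
  x1: GS value = (0 - (2)·0.0000) / (3) = 0.0000;  x1 ← (1−ω)·0.0000 + ω·0.0000 = 0.0000
  x2: GS value = (-12 - (3)·0.0000) / (4) = -3.0000;  x2 ← (1−ω)·0.0000 + ω·-3.0000 = -2.3100

(0.0000, -2.3100)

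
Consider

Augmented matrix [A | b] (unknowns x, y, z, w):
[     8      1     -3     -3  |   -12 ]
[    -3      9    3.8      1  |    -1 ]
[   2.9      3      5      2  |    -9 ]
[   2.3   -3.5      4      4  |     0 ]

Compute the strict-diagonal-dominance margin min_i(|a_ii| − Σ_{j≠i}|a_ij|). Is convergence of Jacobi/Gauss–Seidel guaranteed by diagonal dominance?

-5.8

row 1: |8| − (1+3+3) = 1
row 2: |9| − (3+3.8+1) = 1.2
row 3: |5| − (2.9+3+2) = -2.9
row 4: |4| − (2.3+3.5+4) = -5.8
minimum over rows = -5.8 → not strictly diagonally dominant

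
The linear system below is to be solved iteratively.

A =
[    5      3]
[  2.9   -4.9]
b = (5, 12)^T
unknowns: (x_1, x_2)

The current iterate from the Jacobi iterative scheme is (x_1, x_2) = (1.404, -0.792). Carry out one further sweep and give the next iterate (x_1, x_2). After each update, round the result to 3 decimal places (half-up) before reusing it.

(1.475, -1.618)

One sweep:
  x_1 = (5 - (3)·-0.792) / (5) = 1.475
  x_2 = (12 - (2.9)·1.404) / (-4.9) = -1.618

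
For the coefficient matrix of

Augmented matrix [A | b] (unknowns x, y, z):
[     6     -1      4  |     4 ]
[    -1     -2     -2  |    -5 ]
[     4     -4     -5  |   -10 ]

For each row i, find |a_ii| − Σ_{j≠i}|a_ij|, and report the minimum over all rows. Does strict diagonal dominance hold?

-3

row 1: |6| − (1+4) = 1
row 2: |-2| − (1+2) = -1
row 3: |-5| − (4+4) = -3
minimum over rows = -3 → not strictly diagonally dominant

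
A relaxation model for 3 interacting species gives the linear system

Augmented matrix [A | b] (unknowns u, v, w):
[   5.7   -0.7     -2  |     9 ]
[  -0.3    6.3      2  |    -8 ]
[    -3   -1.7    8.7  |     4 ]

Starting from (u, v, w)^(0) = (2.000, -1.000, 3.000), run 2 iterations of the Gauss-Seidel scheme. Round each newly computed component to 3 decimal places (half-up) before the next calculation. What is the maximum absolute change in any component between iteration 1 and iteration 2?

0.868

Iteration 1:
  u = (9 - (-0.7)·-1.000 - (-2)·3.000) / (5.7) = 2.509
  v = (-8 - (-0.3)·2.509 - (2)·3.000) / (6.3) = -2.103
  w = (4 - (-3)·2.509 - (-1.7)·-2.103) / (8.7) = 0.914
Iteration 2:
  u = (9 - (-0.7)·-2.103 - (-2)·0.914) / (5.7) = 1.641
  v = (-8 - (-0.3)·1.641 - (2)·0.914) / (6.3) = -1.482
  w = (4 - (-3)·1.641 - (-1.7)·-1.482) / (8.7) = 0.736
Change: (-0.868, 0.621, -0.178) → max |·| = 0.868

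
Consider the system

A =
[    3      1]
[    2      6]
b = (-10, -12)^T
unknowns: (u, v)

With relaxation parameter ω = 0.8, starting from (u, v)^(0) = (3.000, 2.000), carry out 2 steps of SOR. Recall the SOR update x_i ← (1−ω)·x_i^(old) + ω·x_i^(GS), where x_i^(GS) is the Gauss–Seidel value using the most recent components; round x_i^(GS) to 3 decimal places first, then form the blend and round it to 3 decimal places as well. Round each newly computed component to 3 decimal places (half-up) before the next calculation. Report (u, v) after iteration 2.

(-3.052, -0.888)

Iteration 1:
  u: GS value = (-10 - (1)·2.000) / (3) = -4.000;  u ← (1−ω)·3.000 + ω·-4.000 = -2.600
  v: GS value = (-12 - (2)·-2.600) / (6) = -1.133;  v ← (1−ω)·2.000 + ω·-1.133 = -0.506
Iteration 2:
  u: GS value = (-10 - (1)·-0.506) / (3) = -3.165;  u ← (1−ω)·-2.600 + ω·-3.165 = -3.052
  v: GS value = (-12 - (2)·-3.052) / (6) = -0.983;  v ← (1−ω)·-0.506 + ω·-0.983 = -0.888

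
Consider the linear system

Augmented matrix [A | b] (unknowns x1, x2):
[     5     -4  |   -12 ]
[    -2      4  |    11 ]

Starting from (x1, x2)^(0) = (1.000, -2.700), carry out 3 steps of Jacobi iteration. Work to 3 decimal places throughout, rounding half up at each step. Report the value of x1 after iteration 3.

Iteration 1:
  x1 = (-12 - (-4)·-2.700) / (5) = -4.560
  x2 = (11 - (-2)·1.000) / (4) = 3.250
Iteration 2:
  x1 = (-12 - (-4)·3.250) / (5) = 0.200
  x2 = (11 - (-2)·-4.560) / (4) = 0.470
Iteration 3:
  x1 = (-12 - (-4)·0.470) / (5) = -2.024
  x2 = (11 - (-2)·0.200) / (4) = 2.850

-2.024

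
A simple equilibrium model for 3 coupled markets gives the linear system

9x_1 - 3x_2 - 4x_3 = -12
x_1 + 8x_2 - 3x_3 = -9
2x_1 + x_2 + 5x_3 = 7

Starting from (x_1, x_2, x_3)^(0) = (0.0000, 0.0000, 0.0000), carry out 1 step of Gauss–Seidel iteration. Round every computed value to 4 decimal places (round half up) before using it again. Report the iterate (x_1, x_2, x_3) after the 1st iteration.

Iteration 1:
  x_1 = (-12 - (-3)·0.0000 - (-4)·0.0000) / (9) = -1.3333
  x_2 = (-9 - (1)·-1.3333 - (-3)·0.0000) / (8) = -0.9583
  x_3 = (7 - (2)·-1.3333 - (1)·-0.9583) / (5) = 2.1250

(-1.3333, -0.9583, 2.1250)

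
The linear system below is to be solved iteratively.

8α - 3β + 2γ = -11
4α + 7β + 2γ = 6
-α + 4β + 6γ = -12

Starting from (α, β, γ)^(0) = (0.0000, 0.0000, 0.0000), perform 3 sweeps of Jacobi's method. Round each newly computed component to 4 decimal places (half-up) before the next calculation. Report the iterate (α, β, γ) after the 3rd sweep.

Iteration 1:
  α = (-11 - (-3)·0.0000 - (2)·0.0000) / (8) = -1.3750
  β = (6 - (4)·0.0000 - (2)·0.0000) / (7) = 0.8571
  γ = (-12 - (-1)·0.0000 - (4)·0.0000) / (6) = -2.0000
Iteration 2:
  α = (-11 - (-3)·0.8571 - (2)·-2.0000) / (8) = -0.5536
  β = (6 - (4)·-1.3750 - (2)·-2.0000) / (7) = 2.2143
  γ = (-12 - (-1)·-1.3750 - (4)·0.8571) / (6) = -2.8006
Iteration 3:
  α = (-11 - (-3)·2.2143 - (2)·-2.8006) / (8) = 0.1555
  β = (6 - (4)·-0.5536 - (2)·-2.8006) / (7) = 1.9737
  γ = (-12 - (-1)·-0.5536 - (4)·2.2143) / (6) = -3.5685

(0.1555, 1.9737, -3.5685)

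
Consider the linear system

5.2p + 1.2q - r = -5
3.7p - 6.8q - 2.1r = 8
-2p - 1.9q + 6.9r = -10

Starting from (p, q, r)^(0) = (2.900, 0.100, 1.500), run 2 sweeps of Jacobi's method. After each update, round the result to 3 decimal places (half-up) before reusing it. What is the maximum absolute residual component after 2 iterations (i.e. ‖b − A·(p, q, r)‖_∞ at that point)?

3.223

Iteration 1:
  p = (-5 - (1.2)·0.100 - (-1)·1.500) / (5.2) = -0.696
  q = (8 - (3.7)·2.900 - (-2.1)·1.500) / (-6.8) = -0.062
  r = (-10 - (-2)·2.900 - (-1.9)·0.100) / (6.9) = -0.581
Iteration 2:
  p = (-5 - (1.2)·-0.062 - (-1)·-0.581) / (5.2) = -1.059
  q = (8 - (3.7)·-0.696 - (-2.1)·-0.581) / (-6.8) = -1.376
  r = (-10 - (-2)·-0.696 - (-1.9)·-0.062) / (6.9) = -1.668
Residual b − A·x = (0.490, -0.941, -3.223); ∞-norm = 3.223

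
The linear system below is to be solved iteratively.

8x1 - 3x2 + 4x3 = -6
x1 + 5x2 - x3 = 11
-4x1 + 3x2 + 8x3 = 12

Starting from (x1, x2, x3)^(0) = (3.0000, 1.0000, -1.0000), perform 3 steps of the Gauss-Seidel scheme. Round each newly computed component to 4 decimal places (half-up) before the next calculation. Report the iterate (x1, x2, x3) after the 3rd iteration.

(-0.0177, 2.2779, 0.6369)

Iteration 1:
  x1 = (-6 - (-3)·1.0000 - (4)·-1.0000) / (8) = 0.1250
  x2 = (11 - (1)·0.1250 - (-1)·-1.0000) / (5) = 1.9750
  x3 = (12 - (-4)·0.1250 - (3)·1.9750) / (8) = 0.8219
Iteration 2:
  x1 = (-6 - (-3)·1.9750 - (4)·0.8219) / (8) = -0.4203
  x2 = (11 - (1)·-0.4203 - (-1)·0.8219) / (5) = 2.4484
  x3 = (12 - (-4)·-0.4203 - (3)·2.4484) / (8) = 0.3717
Iteration 3:
  x1 = (-6 - (-3)·2.4484 - (4)·0.3717) / (8) = -0.0177
  x2 = (11 - (1)·-0.0177 - (-1)·0.3717) / (5) = 2.2779
  x3 = (12 - (-4)·-0.0177 - (3)·2.2779) / (8) = 0.6369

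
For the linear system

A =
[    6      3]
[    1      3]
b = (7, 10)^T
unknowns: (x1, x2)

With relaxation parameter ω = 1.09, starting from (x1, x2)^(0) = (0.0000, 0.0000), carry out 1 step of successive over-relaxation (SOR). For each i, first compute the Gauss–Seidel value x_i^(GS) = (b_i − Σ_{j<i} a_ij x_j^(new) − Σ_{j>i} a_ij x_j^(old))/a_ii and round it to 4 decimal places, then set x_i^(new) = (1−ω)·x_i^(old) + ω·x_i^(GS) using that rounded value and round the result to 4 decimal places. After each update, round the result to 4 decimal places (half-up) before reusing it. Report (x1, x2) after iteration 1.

(1.2717, 3.1712)

Iteration 1:
  x1: GS value = (7 - (3)·0.0000) / (6) = 1.1667;  x1 ← (1−ω)·0.0000 + ω·1.1667 = 1.2717
  x2: GS value = (10 - (1)·1.2717) / (3) = 2.9094;  x2 ← (1−ω)·0.0000 + ω·2.9094 = 3.1712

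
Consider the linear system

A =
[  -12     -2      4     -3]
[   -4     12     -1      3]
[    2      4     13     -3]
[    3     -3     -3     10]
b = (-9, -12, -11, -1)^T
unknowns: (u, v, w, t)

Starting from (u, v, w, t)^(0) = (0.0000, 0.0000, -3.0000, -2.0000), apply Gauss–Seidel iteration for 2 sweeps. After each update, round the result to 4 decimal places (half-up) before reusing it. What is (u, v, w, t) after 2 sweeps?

Iteration 1:
  u = (-9 - (-2)·0.0000 - (4)·-3.0000 - (-3)·-2.0000) / (-12) = 0.2500
  v = (-12 - (-4)·0.2500 - (-1)·-3.0000 - (3)·-2.0000) / (12) = -0.6667
  w = (-11 - (2)·0.2500 - (4)·-0.6667 - (-3)·-2.0000) / (13) = -1.1410
  t = (-1 - (3)·0.2500 - (-3)·-0.6667 - (-3)·-1.1410) / (10) = -0.7173
Iteration 2:
  u = (-9 - (-2)·-0.6667 - (4)·-1.1410 - (-3)·-0.7173) / (-12) = 0.6601
  v = (-12 - (-4)·0.6601 - (-1)·-1.1410 - (3)·-0.7173) / (12) = -0.6957
  w = (-11 - (2)·0.6601 - (4)·-0.6957 - (-3)·-0.7173) / (13) = -0.8992
  t = (-1 - (3)·0.6601 - (-3)·-0.6957 - (-3)·-0.8992) / (10) = -0.7765

(0.6601, -0.6957, -0.8992, -0.7765)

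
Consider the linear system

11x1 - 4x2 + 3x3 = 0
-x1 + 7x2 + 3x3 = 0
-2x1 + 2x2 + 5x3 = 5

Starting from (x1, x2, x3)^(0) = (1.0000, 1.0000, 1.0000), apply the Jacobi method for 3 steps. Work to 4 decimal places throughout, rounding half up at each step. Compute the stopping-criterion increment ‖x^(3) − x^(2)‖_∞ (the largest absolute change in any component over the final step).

0.1350

Iteration 1:
  x1 = (0 - (-4)·1.0000 - (3)·1.0000) / (11) = 0.0909
  x2 = (0 - (-1)·1.0000 - (3)·1.0000) / (7) = -0.2857
  x3 = (5 - (-2)·1.0000 - (2)·1.0000) / (5) = 1.0000
Iteration 2:
  x1 = (0 - (-4)·-0.2857 - (3)·1.0000) / (11) = -0.3766
  x2 = (0 - (-1)·0.0909 - (3)·1.0000) / (7) = -0.4156
  x3 = (5 - (-2)·0.0909 - (2)·-0.2857) / (5) = 1.1506
Iteration 3:
  x1 = (0 - (-4)·-0.4156 - (3)·1.1506) / (11) = -0.4649
  x2 = (0 - (-1)·-0.3766 - (3)·1.1506) / (7) = -0.5469
  x3 = (5 - (-2)·-0.3766 - (2)·-0.4156) / (5) = 1.0156
Change: (-0.0883, -0.1313, -0.1350) → max |·| = 0.1350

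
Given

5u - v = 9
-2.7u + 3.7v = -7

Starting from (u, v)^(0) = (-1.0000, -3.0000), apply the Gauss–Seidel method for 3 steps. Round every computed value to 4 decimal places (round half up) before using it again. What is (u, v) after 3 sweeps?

(1.6547, -0.6844)

Iteration 1:
  u = (9 - (-1)·-3.0000) / (5) = 1.2000
  v = (-7 - (-2.7)·1.2000) / (3.7) = -1.0162
Iteration 2:
  u = (9 - (-1)·-1.0162) / (5) = 1.5968
  v = (-7 - (-2.7)·1.5968) / (3.7) = -0.7267
Iteration 3:
  u = (9 - (-1)·-0.7267) / (5) = 1.6547
  v = (-7 - (-2.7)·1.6547) / (3.7) = -0.6844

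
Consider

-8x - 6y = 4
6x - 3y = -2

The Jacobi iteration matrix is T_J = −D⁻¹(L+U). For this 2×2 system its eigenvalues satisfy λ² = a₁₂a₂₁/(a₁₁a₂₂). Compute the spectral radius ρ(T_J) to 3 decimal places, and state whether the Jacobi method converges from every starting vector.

a₁₂a₂₁/(a₁₁a₂₂) = (-6)·(6) / ((-8)·(-3)) = -1.500000
ρ = √|-1.500000| = √1.500000 = 1.225
ρ > 1, so Jacobi diverges

1.225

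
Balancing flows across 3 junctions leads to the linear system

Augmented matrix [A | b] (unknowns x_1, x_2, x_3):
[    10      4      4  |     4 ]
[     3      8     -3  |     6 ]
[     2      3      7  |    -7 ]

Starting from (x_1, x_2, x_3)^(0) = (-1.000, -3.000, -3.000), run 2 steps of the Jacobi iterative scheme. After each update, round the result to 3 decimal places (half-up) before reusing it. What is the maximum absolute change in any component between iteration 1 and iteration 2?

2.628

Iteration 1:
  x_1 = (4 - (4)·-3.000 - (4)·-3.000) / (10) = 2.800
  x_2 = (6 - (3)·-1.000 - (-3)·-3.000) / (8) = 0.000
  x_3 = (-7 - (2)·-1.000 - (3)·-3.000) / (7) = 0.571
Iteration 2:
  x_1 = (4 - (4)·0.000 - (4)·0.571) / (10) = 0.172
  x_2 = (6 - (3)·2.800 - (-3)·0.571) / (8) = -0.086
  x_3 = (-7 - (2)·2.800 - (3)·0.000) / (7) = -1.800
Change: (-2.628, -0.086, -2.371) → max |·| = 2.628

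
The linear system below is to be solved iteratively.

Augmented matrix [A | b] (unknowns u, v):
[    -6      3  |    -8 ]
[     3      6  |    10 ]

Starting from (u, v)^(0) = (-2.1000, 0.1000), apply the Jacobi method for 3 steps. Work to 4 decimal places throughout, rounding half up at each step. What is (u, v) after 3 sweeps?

(1.8208, 0.3208)

Iteration 1:
  u = (-8 - (3)·0.1000) / (-6) = 1.3833
  v = (10 - (3)·-2.1000) / (6) = 2.7167
Iteration 2:
  u = (-8 - (3)·2.7167) / (-6) = 2.6917
  v = (10 - (3)·1.3833) / (6) = 0.9750
Iteration 3:
  u = (-8 - (3)·0.9750) / (-6) = 1.8208
  v = (10 - (3)·2.6917) / (6) = 0.3208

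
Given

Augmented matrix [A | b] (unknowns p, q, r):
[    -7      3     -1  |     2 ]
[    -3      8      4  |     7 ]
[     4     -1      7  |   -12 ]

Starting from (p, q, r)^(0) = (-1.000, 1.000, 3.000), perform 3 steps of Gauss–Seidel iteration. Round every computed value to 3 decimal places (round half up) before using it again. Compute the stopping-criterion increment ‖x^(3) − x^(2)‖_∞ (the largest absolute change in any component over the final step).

0.932

Iteration 1:
  p = (2 - (3)·1.000 - (-1)·3.000) / (-7) = -0.286
  q = (7 - (-3)·-0.286 - (4)·3.000) / (8) = -0.732
  r = (-12 - (4)·-0.286 - (-1)·-0.732) / (7) = -1.655
Iteration 2:
  p = (2 - (3)·-0.732 - (-1)·-1.655) / (-7) = -0.363
  q = (7 - (-3)·-0.363 - (4)·-1.655) / (8) = 1.566
  r = (-12 - (4)·-0.363 - (-1)·1.566) / (7) = -1.283
Iteration 3:
  p = (2 - (3)·1.566 - (-1)·-1.283) / (-7) = 0.569
  q = (7 - (-3)·0.569 - (4)·-1.283) / (8) = 1.730
  r = (-12 - (4)·0.569 - (-1)·1.730) / (7) = -1.792
Change: (0.932, 0.164, -0.509) → max |·| = 0.932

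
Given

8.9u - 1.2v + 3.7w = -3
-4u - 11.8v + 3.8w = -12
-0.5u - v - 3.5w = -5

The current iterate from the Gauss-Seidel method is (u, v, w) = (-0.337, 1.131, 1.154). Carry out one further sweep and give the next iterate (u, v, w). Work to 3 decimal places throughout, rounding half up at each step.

One sweep:
  u = (-3 - (-1.2)·1.131 - (3.7)·1.154) / (8.9) = -0.664
  v = (-12 - (-4)·-0.664 - (3.8)·1.154) / (-11.8) = 1.614
  w = (-5 - (-0.5)·-0.664 - (-1)·1.614) / (-3.5) = 1.062

(-0.664, 1.614, 1.062)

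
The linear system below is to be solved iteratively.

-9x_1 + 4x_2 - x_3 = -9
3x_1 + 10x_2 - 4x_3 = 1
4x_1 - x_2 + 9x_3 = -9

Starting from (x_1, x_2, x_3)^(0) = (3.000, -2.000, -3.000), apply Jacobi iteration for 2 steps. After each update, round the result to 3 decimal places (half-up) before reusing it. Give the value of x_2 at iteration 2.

-1.056

Iteration 1:
  x_1 = (-9 - (4)·-2.000 - (-1)·-3.000) / (-9) = 0.444
  x_2 = (1 - (3)·3.000 - (-4)·-3.000) / (10) = -2.000
  x_3 = (-9 - (4)·3.000 - (-1)·-2.000) / (9) = -2.556
Iteration 2:
  x_1 = (-9 - (4)·-2.000 - (-1)·-2.556) / (-9) = 0.395
  x_2 = (1 - (3)·0.444 - (-4)·-2.556) / (10) = -1.056
  x_3 = (-9 - (4)·0.444 - (-1)·-2.000) / (9) = -1.420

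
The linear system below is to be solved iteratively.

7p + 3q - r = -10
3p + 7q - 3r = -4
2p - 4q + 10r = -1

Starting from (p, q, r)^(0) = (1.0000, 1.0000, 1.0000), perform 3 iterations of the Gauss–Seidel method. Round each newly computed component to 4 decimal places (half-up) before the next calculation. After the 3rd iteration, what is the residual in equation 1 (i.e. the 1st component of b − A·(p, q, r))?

0.2287

Iteration 1:
  p = (-10 - (3)·1.0000 - (-1)·1.0000) / (7) = -1.7143
  q = (-4 - (3)·-1.7143 - (-3)·1.0000) / (7) = 0.5918
  r = (-1 - (2)·-1.7143 - (-4)·0.5918) / (10) = 0.4796
Iteration 2:
  p = (-10 - (3)·0.5918 - (-1)·0.4796) / (7) = -1.6137
  q = (-4 - (3)·-1.6137 - (-3)·0.4796) / (7) = 0.3257
  r = (-1 - (2)·-1.6137 - (-4)·0.3257) / (10) = 0.3530
Iteration 3:
  p = (-10 - (3)·0.3257 - (-1)·0.3530) / (7) = -1.5177
  q = (-4 - (3)·-1.5177 - (-3)·0.3530) / (7) = 0.2303
  r = (-1 - (2)·-1.5177 - (-4)·0.2303) / (10) = 0.2957
Residual b − A·x = (0.2287, -0.1719, -0.0004)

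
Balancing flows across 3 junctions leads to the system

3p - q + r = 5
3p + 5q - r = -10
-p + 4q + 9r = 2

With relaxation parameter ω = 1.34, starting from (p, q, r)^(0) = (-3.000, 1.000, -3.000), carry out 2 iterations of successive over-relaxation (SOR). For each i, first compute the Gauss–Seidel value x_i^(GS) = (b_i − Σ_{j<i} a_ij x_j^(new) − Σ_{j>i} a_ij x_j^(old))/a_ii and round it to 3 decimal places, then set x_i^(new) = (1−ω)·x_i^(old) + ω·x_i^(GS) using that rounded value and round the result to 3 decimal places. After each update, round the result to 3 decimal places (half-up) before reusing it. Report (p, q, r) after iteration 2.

Iteration 1:
  p: GS value = (5 - (-1)·1.000 - (1)·-3.000) / (3) = 3.000;  p ← (1−ω)·-3.000 + ω·3.000 = 5.040
  q: GS value = (-10 - (3)·5.040 - (-1)·-3.000) / (5) = -5.624;  q ← (1−ω)·1.000 + ω·-5.624 = -7.876
  r: GS value = (2 - (-1)·5.040 - (4)·-7.876) / (9) = 4.283;  r ← (1−ω)·-3.000 + ω·4.283 = 6.759
Iteration 2:
  p: GS value = (5 - (-1)·-7.876 - (1)·6.759) / (3) = -3.212;  p ← (1−ω)·5.040 + ω·-3.212 = -6.018
  q: GS value = (-10 - (3)·-6.018 - (-1)·6.759) / (5) = 2.963;  q ← (1−ω)·-7.876 + ω·2.963 = 6.648
  r: GS value = (2 - (-1)·-6.018 - (4)·6.648) / (9) = -3.401;  r ← (1−ω)·6.759 + ω·-3.401 = -6.855

(-6.018, 6.648, -6.855)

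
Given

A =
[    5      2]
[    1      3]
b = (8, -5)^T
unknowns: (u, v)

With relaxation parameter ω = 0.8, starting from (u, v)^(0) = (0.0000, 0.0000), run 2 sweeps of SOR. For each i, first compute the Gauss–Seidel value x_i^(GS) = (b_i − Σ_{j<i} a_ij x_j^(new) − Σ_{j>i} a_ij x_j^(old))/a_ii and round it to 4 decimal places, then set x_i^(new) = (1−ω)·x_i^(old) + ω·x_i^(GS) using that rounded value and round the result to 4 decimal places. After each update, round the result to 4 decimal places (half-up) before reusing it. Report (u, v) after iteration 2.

(2.0718, -2.2208)

Iteration 1:
  u: GS value = (8 - (2)·0.0000) / (5) = 1.6000;  u ← (1−ω)·0.0000 + ω·1.6000 = 1.2800
  v: GS value = (-5 - (1)·1.2800) / (3) = -2.0933;  v ← (1−ω)·0.0000 + ω·-2.0933 = -1.6746
Iteration 2:
  u: GS value = (8 - (2)·-1.6746) / (5) = 2.2698;  u ← (1−ω)·1.2800 + ω·2.2698 = 2.0718
  v: GS value = (-5 - (1)·2.0718) / (3) = -2.3573;  v ← (1−ω)·-1.6746 + ω·-2.3573 = -2.2208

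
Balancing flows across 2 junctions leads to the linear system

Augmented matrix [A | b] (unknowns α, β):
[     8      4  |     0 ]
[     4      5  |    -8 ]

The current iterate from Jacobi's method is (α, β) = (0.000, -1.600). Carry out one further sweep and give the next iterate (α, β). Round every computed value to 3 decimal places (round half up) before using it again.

(0.800, -1.600)

One sweep:
  α = (0 - (4)·-1.600) / (8) = 0.800
  β = (-8 - (4)·0.000) / (5) = -1.600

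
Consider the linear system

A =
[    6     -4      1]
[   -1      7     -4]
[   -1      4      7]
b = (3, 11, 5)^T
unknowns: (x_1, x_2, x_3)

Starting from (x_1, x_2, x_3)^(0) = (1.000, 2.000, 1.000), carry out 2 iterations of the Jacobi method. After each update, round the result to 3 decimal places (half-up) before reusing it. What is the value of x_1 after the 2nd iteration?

Iteration 1:
  x_1 = (3 - (-4)·2.000 - (1)·1.000) / (6) = 1.667
  x_2 = (11 - (-1)·1.000 - (-4)·1.000) / (7) = 2.286
  x_3 = (5 - (-1)·1.000 - (4)·2.000) / (7) = -0.286
Iteration 2:
  x_1 = (3 - (-4)·2.286 - (1)·-0.286) / (6) = 2.072
  x_2 = (11 - (-1)·1.667 - (-4)·-0.286) / (7) = 1.646
  x_3 = (5 - (-1)·1.667 - (4)·2.286) / (7) = -0.354

2.072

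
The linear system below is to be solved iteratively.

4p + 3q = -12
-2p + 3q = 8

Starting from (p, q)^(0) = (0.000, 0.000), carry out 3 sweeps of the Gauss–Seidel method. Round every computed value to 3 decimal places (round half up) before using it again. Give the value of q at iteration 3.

Iteration 1:
  p = (-12 - (3)·0.000) / (4) = -3.000
  q = (8 - (-2)·-3.000) / (3) = 0.667
Iteration 2:
  p = (-12 - (3)·0.667) / (4) = -3.500
  q = (8 - (-2)·-3.500) / (3) = 0.333
Iteration 3:
  p = (-12 - (3)·0.333) / (4) = -3.250
  q = (8 - (-2)·-3.250) / (3) = 0.500

0.500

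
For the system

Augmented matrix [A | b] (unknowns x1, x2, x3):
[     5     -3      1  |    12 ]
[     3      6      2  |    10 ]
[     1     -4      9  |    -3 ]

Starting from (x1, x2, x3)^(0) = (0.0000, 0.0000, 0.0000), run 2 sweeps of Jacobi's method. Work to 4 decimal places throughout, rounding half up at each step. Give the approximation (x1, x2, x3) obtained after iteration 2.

(3.4667, 0.5778, 0.1408)

Iteration 1:
  x1 = (12 - (-3)·0.0000 - (1)·0.0000) / (5) = 2.4000
  x2 = (10 - (3)·0.0000 - (2)·0.0000) / (6) = 1.6667
  x3 = (-3 - (1)·0.0000 - (-4)·0.0000) / (9) = -0.3333
Iteration 2:
  x1 = (12 - (-3)·1.6667 - (1)·-0.3333) / (5) = 3.4667
  x2 = (10 - (3)·2.4000 - (2)·-0.3333) / (6) = 0.5778
  x3 = (-3 - (1)·2.4000 - (-4)·1.6667) / (9) = 0.1408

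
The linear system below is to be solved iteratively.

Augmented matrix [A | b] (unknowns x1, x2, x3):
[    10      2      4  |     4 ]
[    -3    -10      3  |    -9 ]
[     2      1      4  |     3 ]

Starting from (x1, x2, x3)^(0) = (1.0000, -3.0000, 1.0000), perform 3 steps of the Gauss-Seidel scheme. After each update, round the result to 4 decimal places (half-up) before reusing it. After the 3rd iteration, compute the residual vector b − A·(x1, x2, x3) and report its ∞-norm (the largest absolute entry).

0.2792

Iteration 1:
  x1 = (4 - (2)·-3.0000 - (4)·1.0000) / (10) = 0.6000
  x2 = (-9 - (-3)·0.6000 - (3)·1.0000) / (-10) = 1.0200
  x3 = (3 - (2)·0.6000 - (1)·1.0200) / (4) = 0.1950
Iteration 2:
  x1 = (4 - (2)·1.0200 - (4)·0.1950) / (10) = 0.1180
  x2 = (-9 - (-3)·0.1180 - (3)·0.1950) / (-10) = 0.9231
  x3 = (3 - (2)·0.1180 - (1)·0.9231) / (4) = 0.4602
Iteration 3:
  x1 = (4 - (2)·0.9231 - (4)·0.4602) / (10) = 0.0313
  x2 = (-9 - (-3)·0.0313 - (3)·0.4602) / (-10) = 1.0287
  x3 = (3 - (2)·0.0313 - (1)·1.0287) / (4) = 0.4772
Residual b − A·x = (-0.2792, -0.0507, -0.0001); ∞-norm = 0.2792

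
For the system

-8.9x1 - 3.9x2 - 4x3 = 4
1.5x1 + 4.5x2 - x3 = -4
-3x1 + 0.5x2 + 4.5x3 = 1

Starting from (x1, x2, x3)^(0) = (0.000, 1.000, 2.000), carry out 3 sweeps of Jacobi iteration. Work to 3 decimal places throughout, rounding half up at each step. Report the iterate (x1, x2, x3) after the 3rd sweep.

Iteration 1:
  x1 = (4 - (-3.9)·1.000 - (-4)·2.000) / (-8.9) = -1.787
  x2 = (-4 - (1.5)·0.000 - (-1)·2.000) / (4.5) = -0.444
  x3 = (1 - (-3)·0.000 - (0.5)·1.000) / (4.5) = 0.111
Iteration 2:
  x1 = (4 - (-3.9)·-0.444 - (-4)·0.111) / (-8.9) = -0.305
  x2 = (-4 - (1.5)·-1.787 - (-1)·0.111) / (4.5) = -0.269
  x3 = (1 - (-3)·-1.787 - (0.5)·-0.444) / (4.5) = -0.920
Iteration 3:
  x1 = (4 - (-3.9)·-0.269 - (-4)·-0.920) / (-8.9) = 0.082
  x2 = (-4 - (1.5)·-0.305 - (-1)·-0.920) / (4.5) = -0.992
  x3 = (1 - (-3)·-0.305 - (0.5)·-0.269) / (4.5) = 0.049

(0.082, -0.992, 0.049)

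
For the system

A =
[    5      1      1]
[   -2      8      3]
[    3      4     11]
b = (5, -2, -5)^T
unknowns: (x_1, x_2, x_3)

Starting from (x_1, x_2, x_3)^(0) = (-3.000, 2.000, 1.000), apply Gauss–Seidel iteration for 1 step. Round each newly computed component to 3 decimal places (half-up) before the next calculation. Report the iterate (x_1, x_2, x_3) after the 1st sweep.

(0.400, -0.525, -0.373)

Iteration 1:
  x_1 = (5 - (1)·2.000 - (1)·1.000) / (5) = 0.400
  x_2 = (-2 - (-2)·0.400 - (3)·1.000) / (8) = -0.525
  x_3 = (-5 - (3)·0.400 - (4)·-0.525) / (11) = -0.373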